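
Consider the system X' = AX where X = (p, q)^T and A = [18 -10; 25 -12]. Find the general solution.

Coefficient matrix A = [[18, -10], [25, -12]].
Characteristic polynomial det(A - λI) = λ^2 - 6λ + 34 = 0.
Eigenvalues λ = 3 ± 5i (complex conjugate pair).
For λ=3+5i: an eigenvector is (-1,-2) - i(1,1) = (-1 - i, -2 - i).
A real fundamental pair from Re and Im of e^((3+5i)t)v: X_1 = e^(3t)(cos(5t)·(-1,-2) + sin(5t)·(1,1)), X_2 = e^(3t)(sin(5t)·(-1,-2) - cos(5t)·(1,1)).
General solution: C_1X_1 + C_2X_2.

p(t) = C_1e^(3t)sin(5t) - C_1e^(3t)cos(5t) - C_2e^(3t)sin(5t) - C_2e^(3t)cos(5t), q(t) = C_1e^(3t)sin(5t) - 2C_1e^(3t)cos(5t) - 2C_2e^(3t)sin(5t) - C_2e^(3t)cos(5t)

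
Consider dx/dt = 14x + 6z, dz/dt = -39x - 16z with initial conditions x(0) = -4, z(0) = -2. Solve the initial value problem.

x(t) = -24e^(-t)sin(3t) - 4e^(-t)cos(3t), z(t) = 62e^(-t)sin(3t) - 2e^(-t)cos(3t)

Coefficient matrix A = [[14, 6], [-39, -16]].
Characteristic polynomial det(A - λI) = λ^2 + 2λ + 10 = 0.
Eigenvalues λ = -1 ± 3i (complex conjugate pair).
For λ=-1+3i: an eigenvector is (1,-3) - i(-1,2) = (1 + i, -3 - 2i).
A real fundamental pair from Re and Im of e^((-1+3i)t)v: X_1 = e^(-t)(cos(3t)·(1,-3) + sin(3t)·(-1,2)), X_2 = e^(-t)(sin(3t)·(1,-3) - cos(3t)·(-1,2)).
General solution: C_1X_1 + C_2X_2.
Applying x(0)=-4, z(0)=-2 gives C_1=10, C_2=-14.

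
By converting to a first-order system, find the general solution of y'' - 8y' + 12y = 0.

y(t) = K_1e^(2t) + K_2e^(6t)

Let x_1 = y, x_2 = y'. Then x_1' = x_2 and x_2' = -12x_1 + 8x_2.
A = [[0,1],[-12,8]]; det(A-λI) = λ^2 - 8λ + 12.
Eigenvalues λ = 2, 6 with eigenvectors (1,2), (1,6).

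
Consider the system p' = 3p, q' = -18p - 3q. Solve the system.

Coefficient matrix A = [[3, 0], [-18, -3]].
Characteristic polynomial det(A - λI) = λ^2 - 9 = 0.
Eigenvalues λ = -3, 3.
For λ=-3: (A-λI) row 1 is [6, 0], so an eigenvector is (0, -1).
For λ=3: (A-λI) row 2 is [-18, -6], so an eigenvector is (1, -3).
General solution: C_1e^(-3t)(0,-1) + C_2e^(3t)(1,-3).

p(t) = C_2e^(3t), q(t) = -C_1e^(-3t) - 3C_2e^(3t)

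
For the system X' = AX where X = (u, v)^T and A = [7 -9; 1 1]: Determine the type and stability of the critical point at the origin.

A = [[7,-9],[1,1]]; det(A-λI) = λ^2 - 8λ + 16.
repeated λ = 4 with a single eigenvector.

unstable improper node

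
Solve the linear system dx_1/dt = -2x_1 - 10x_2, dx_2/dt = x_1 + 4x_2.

Coefficient matrix A = [[-2, -10], [1, 4]].
Characteristic polynomial det(A - λI) = λ^2 - 2λ + 2 = 0.
Eigenvalues λ = 1 ± i (complex conjugate pair).
For λ=1+i: an eigenvector is (3,-1) - i(1,0) = (3 - i, -1).
A real fundamental pair from Re and Im of e^((1+i)t)v: X_1 = e^(t)(cos(t)·(3,-1) + sin(t)·(1,0)), X_2 = e^(t)(sin(t)·(3,-1) - cos(t)·(1,0)).
General solution: c_1X_1 + c_2X_2.

x_1(t) = c_1e^(t)sin(t) + 3c_1e^(t)cos(t) + 3c_2e^(t)sin(t) - c_2e^(t)cos(t), x_2(t) = -c_1e^(t)cos(t) - c_2e^(t)sin(t)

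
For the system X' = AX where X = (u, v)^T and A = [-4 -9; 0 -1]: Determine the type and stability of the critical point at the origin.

stable node

A = [[-4,-9],[0,-1]]; det(A-λI) = λ^2 + 5λ + 4.
λ = -4, -1: both negative.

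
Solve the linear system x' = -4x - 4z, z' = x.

Coefficient matrix A = [[-4, -4], [1, 0]].
Characteristic polynomial det(A - λI) = λ^2 + 4λ + 4 = 0.
Single eigenvalue λ = -2 with algebraic multiplicity 2.
Eigenvector v = (2,-1); generalized eigenvector w with (A-λI)w=v is (3,-2).
General solution: e^(-2t)[K_1·v + K_2·(t·v + w)].

x(t) = 2K_1e^(-2t) + 2K_2te^(-2t) + 3K_2e^(-2t), z(t) = -K_1e^(-2t) - K_2te^(-2t) - 2K_2e^(-2t)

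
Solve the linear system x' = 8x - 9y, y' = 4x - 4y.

Coefficient matrix A = [[8, -9], [4, -4]].
Characteristic polynomial det(A - λI) = λ^2 - 4λ + 4 = 0.
Single eigenvalue λ = 2 with algebraic multiplicity 2.
Eigenvector v = (3,2); generalized eigenvector w with (A-λI)w=v is (2,1).
General solution: e^(2t)[K_1·v + K_2·(t·v + w)].

x(t) = 3K_1e^(2t) + 3K_2te^(2t) + 2K_2e^(2t), y(t) = 2K_1e^(2t) + 2K_2te^(2t) + K_2e^(2t)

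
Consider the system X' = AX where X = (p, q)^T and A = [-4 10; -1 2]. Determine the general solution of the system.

Coefficient matrix A = [[-4, 10], [-1, 2]].
Characteristic polynomial det(A - λI) = λ^2 + 2λ + 2 = 0.
Eigenvalues λ = -1 ± i (complex conjugate pair).
For λ=-1+i: an eigenvector is (1,0) - i(-3,-1) = (1 + 3i, 0 + i).
A real fundamental pair from Re and Im of e^((-1+i)t)v: X_1 = e^(-t)(cos(t)·(1,0) + sin(t)·(-3,-1)), X_2 = e^(-t)(sin(t)·(1,0) - cos(t)·(-3,-1)).
General solution: c_1X_1 + c_2X_2.

p(t) = -3c_1e^(-t)sin(t) + c_1e^(-t)cos(t) + c_2e^(-t)sin(t) + 3c_2e^(-t)cos(t), q(t) = -c_1e^(-t)sin(t) + c_2e^(-t)cos(t)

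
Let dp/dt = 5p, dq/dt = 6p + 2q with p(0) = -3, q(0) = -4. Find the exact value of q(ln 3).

A = [[5,0],[6,2]]; eigenvalues λ = 2, 5.
Eigenvectors: (0,-1) for λ=2, (-1,-2) for λ=5.
From the initial condition, c_1 = -2, c_2 = 3.
q(ln 3) = (-2)(3^2)(-1) + (3)(3^5)(-2) = -1440.

-1440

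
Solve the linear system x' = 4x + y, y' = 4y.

x(t) = -C_1e^(4t) - C_2te^(4t) - 3C_2e^(4t), y(t) = -C_2e^(4t)

Coefficient matrix A = [[4, 1], [0, 4]].
Characteristic polynomial det(A - λI) = λ^2 - 8λ + 16 = 0.
Single eigenvalue λ = 4 with algebraic multiplicity 2.
Eigenvector v = (-1,0); generalized eigenvector w with (A-λI)w=v is (-3,-1).
General solution: e^(4t)[C_1·v + C_2·(t·v + w)].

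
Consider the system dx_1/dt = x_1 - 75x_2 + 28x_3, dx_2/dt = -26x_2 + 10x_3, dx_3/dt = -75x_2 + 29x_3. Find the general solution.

Coefficient matrix A = [[1, -75, 28], [0, -26, 10], [0, -75, 29]].
det(A - λI) = 0 gives eigenvalues λ = 1, 4, -1.
For λ=1: eigenvector (1,0,0).
For λ=4: eigenvector (-3,-1,-3).
For λ=-1: eigenvector (5,2,5).
General solution: c_1e^(t)(1,0,0) + c_2e^(4t)(-3,-1,-3) + c_3e^(-t)(5,2,5).

x_1(t) = c_1e^(t) - 3c_2e^(4t) + 5c_3e^(-t), x_2(t) = -c_2e^(4t) + 2c_3e^(-t), x_3(t) = -3c_2e^(4t) + 5c_3e^(-t)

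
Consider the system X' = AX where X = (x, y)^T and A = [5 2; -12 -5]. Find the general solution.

Coefficient matrix A = [[5, 2], [-12, -5]].
Characteristic polynomial det(A - λI) = λ^2 - 1 = 0.
Eigenvalues λ = 1, -1.
For λ=1: (A-λI) row 1 is [4, 2], so an eigenvector is (-1, 2).
For λ=-1: (A-λI) row 1 is [6, 2], so an eigenvector is (-1, 3).
General solution: C_1e^(t)(-1,2) + C_2e^(-t)(-1,3).

x(t) = -C_1e^(t) - C_2e^(-t), y(t) = 2C_1e^(t) + 3C_2e^(-t)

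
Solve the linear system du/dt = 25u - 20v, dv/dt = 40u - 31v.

Coefficient matrix A = [[25, -20], [40, -31]].
Characteristic polynomial det(A - λI) = λ^2 + 6λ + 25 = 0.
Eigenvalues λ = -3 ± 4i (complex conjugate pair).
For λ=-3+4i: an eigenvector is (1,1) - i(2,3) = (1 - 2i, 1 - 3i).
A real fundamental pair from Re and Im of e^((-3+4i)t)v: X_1 = e^(-3t)(cos(4t)·(1,1) + sin(4t)·(2,3)), X_2 = e^(-3t)(sin(4t)·(1,1) - cos(4t)·(2,3)).
General solution: C_1X_1 + C_2X_2.

u(t) = 2C_1e^(-3t)sin(4t) + C_1e^(-3t)cos(4t) + C_2e^(-3t)sin(4t) - 2C_2e^(-3t)cos(4t), v(t) = 3C_1e^(-3t)sin(4t) + C_1e^(-3t)cos(4t) + C_2e^(-3t)sin(4t) - 3C_2e^(-3t)cos(4t)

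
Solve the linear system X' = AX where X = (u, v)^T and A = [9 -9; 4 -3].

u(t) = -3C_1e^(3t) - 3C_2te^(3t) + C_2e^(3t), v(t) = -2C_1e^(3t) - 2C_2te^(3t) + C_2e^(3t)

Coefficient matrix A = [[9, -9], [4, -3]].
Characteristic polynomial det(A - λI) = λ^2 - 6λ + 9 = 0.
Single eigenvalue λ = 3 with algebraic multiplicity 2.
Eigenvector v = (-3,-2); generalized eigenvector w with (A-λI)w=v is (1,1).
General solution: e^(3t)[C_1·v + C_2·(t·v + w)].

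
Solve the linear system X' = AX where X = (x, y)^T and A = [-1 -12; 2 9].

Coefficient matrix A = [[-1, -12], [2, 9]].
Characteristic polynomial det(A - λI) = λ^2 - 8λ + 15 = 0.
Eigenvalues λ = 3, 5.
For λ=3: (A-λI) row 1 is [-4, -12], so an eigenvector is (3, -1).
For λ=5: (A-λI) row 1 is [-6, -12], so an eigenvector is (2, -1).
General solution: K_1e^(3t)(3,-1) + K_2e^(5t)(2,-1).

x(t) = 3K_1e^(3t) + 2K_2e^(5t), y(t) = -K_1e^(3t) - K_2e^(5t)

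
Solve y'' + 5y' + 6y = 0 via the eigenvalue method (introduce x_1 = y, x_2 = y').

y(t) = C_1e^(-3t) + C_2e^(-2t)

Let x_1 = y, x_2 = y'. Then x_1' = x_2 and x_2' = -6x_1 - 5x_2.
A = [[0,1],[-6,-5]]; det(A-λI) = λ^2 + 5λ + 6.
Eigenvalues λ = -3, -2 with eigenvectors (1,-3), (1,-2).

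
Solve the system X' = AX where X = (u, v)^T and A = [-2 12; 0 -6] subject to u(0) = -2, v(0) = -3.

u(t) = -11e^(-2t) + 9e^(-6t), v(t) = -3e^(-6t)

Coefficient matrix A = [[-2, 12], [0, -6]].
Characteristic polynomial det(A - λI) = λ^2 + 8λ + 12 = 0.
Eigenvalues λ = -6, -2.
For λ=-6: (A-λI) row 1 is [4, 12], so an eigenvector is (3, -1).
For λ=-2: (A-λI) row 1 is [0, 12], so an eigenvector is (-1, 0).
General solution: K_1e^(-6t)(3,-1) + K_2e^(-2t)(-1,0).
Applying u(0)=-2, v(0)=-3 gives K_1=3, K_2=11.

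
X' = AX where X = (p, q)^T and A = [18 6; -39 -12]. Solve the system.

p(t) = c_1e^(3t)sin(3t) + c_1e^(3t)cos(3t) + c_2e^(3t)sin(3t) - c_2e^(3t)cos(3t), q(t) = -3c_1e^(3t)sin(3t) - 2c_1e^(3t)cos(3t) - 2c_2e^(3t)sin(3t) + 3c_2e^(3t)cos(3t)

Coefficient matrix A = [[18, 6], [-39, -12]].
Characteristic polynomial det(A - λI) = λ^2 - 6λ + 18 = 0.
Eigenvalues λ = 3 ± 3i (complex conjugate pair).
For λ=3+3i: an eigenvector is (1,-2) - i(1,-3) = (1 - i, -2 + 3i).
A real fundamental pair from Re and Im of e^((3+3i)t)v: X_1 = e^(3t)(cos(3t)·(1,-2) + sin(3t)·(1,-3)), X_2 = e^(3t)(sin(3t)·(1,-2) - cos(3t)·(1,-3)).
General solution: c_1X_1 + c_2X_2.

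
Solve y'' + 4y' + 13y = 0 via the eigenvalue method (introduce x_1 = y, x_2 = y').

y(t) = c_1e^(-2t)cos(3t) + c_2e^(-2t)sin(3t)

Let x_1 = y, x_2 = y'. Then x_1' = x_2 and x_2' = -13x_1 - 4x_2.
A = [[0,1],[-13,-4]]; det(A-λI) = λ^2 + 4λ + 13.
Eigenvalues λ = -2 ± 3i.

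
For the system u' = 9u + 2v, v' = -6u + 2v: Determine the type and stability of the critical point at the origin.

unstable node

A = [[9,2],[-6,2]]; det(A-λI) = λ^2 - 11λ + 30.
λ = 6, 5: both positive.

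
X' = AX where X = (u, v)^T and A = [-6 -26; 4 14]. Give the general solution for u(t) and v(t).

u(t) = -2C_1e^(4t)sin(2t) + 3C_1e^(4t)cos(2t) + 3C_2e^(4t)sin(2t) + 2C_2e^(4t)cos(2t), v(t) = C_1e^(4t)sin(2t) - C_1e^(4t)cos(2t) - C_2e^(4t)sin(2t) - C_2e^(4t)cos(2t)

Coefficient matrix A = [[-6, -26], [4, 14]].
Characteristic polynomial det(A - λI) = λ^2 - 8λ + 20 = 0.
Eigenvalues λ = 4 ± 2i (complex conjugate pair).
For λ=4+2i: an eigenvector is (3,-1) - i(-2,1) = (3 + 2i, -1 - i).
A real fundamental pair from Re and Im of e^((4+2i)t)v: X_1 = e^(4t)(cos(2t)·(3,-1) + sin(2t)·(-2,1)), X_2 = e^(4t)(sin(2t)·(3,-1) - cos(2t)·(-2,1)).
General solution: C_1X_1 + C_2X_2.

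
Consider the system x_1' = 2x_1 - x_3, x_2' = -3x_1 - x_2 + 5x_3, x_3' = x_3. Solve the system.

x_1(t) = -c_1e^(2t) + c_3e^(t), x_2(t) = c_1e^(2t) + c_2e^(-t) + c_3e^(t), x_3(t) = c_3e^(t)

Coefficient matrix A = [[2, 0, -1], [-3, -1, 5], [0, 0, 1]].
det(A - λI) = 0 gives eigenvalues λ = 2, -1, 1.
For λ=2: eigenvector (-1,1,0).
For λ=-1: eigenvector (0,1,0).
For λ=1: eigenvector (1,1,1).
General solution: c_1e^(2t)(-1,1,0) + c_2e^(-t)(0,1,0) + c_3e^(t)(1,1,1).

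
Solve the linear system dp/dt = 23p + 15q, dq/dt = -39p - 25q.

p(t) = -2K_1e^(-t)sin(3t) + K_1e^(-t)cos(3t) + K_2e^(-t)sin(3t) + 2K_2e^(-t)cos(3t), q(t) = 3K_1e^(-t)sin(3t) - 2K_1e^(-t)cos(3t) - 2K_2e^(-t)sin(3t) - 3K_2e^(-t)cos(3t)

Coefficient matrix A = [[23, 15], [-39, -25]].
Characteristic polynomial det(A - λI) = λ^2 + 2λ + 10 = 0.
Eigenvalues λ = -1 ± 3i (complex conjugate pair).
For λ=-1+3i: an eigenvector is (1,-2) - i(-2,3) = (1 + 2i, -2 - 3i).
A real fundamental pair from Re and Im of e^((-1+3i)t)v: X_1 = e^(-t)(cos(3t)·(1,-2) + sin(3t)·(-2,3)), X_2 = e^(-t)(sin(3t)·(1,-2) - cos(3t)·(-2,3)).
General solution: K_1X_1 + K_2X_2.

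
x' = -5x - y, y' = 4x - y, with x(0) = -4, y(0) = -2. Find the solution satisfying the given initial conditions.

x(t) = 10te^(-3t) - 4e^(-3t), y(t) = -20te^(-3t) - 2e^(-3t)

Coefficient matrix A = [[-5, -1], [4, -1]].
Characteristic polynomial det(A - λI) = λ^2 + 6λ + 9 = 0.
Single eigenvalue λ = -3 with algebraic multiplicity 2.
Eigenvector v = (-1,2); generalized eigenvector w with (A-λI)w=v is (2,-3).
General solution: e^(-3t)[K_1·v + K_2·(t·v + w)].
Applying x(0)=-4, y(0)=-2 gives K_1=-16, K_2=-10.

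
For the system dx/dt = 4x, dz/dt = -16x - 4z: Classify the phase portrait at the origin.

A = [[4,0],[-16,-4]]; det(A-λI) = λ^2 - 16.
λ = -4, 4: opposite signs.

saddle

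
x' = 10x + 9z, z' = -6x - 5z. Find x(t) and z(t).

Coefficient matrix A = [[10, 9], [-6, -5]].
Characteristic polynomial det(A - λI) = λ^2 - 5λ + 4 = 0.
Eigenvalues λ = 4, 1.
For λ=4: (A-λI) row 1 is [6, 9], so an eigenvector is (3, -2).
For λ=1: (A-λI) row 1 is [9, 9], so an eigenvector is (1, -1).
General solution: K_1e^(4t)(3,-2) + K_2e^(t)(1,-1).

x(t) = 3K_1e^(4t) + K_2e^(t), z(t) = -2K_1e^(4t) - K_2e^(t)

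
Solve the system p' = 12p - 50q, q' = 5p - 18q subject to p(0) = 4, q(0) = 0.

Coefficient matrix A = [[12, -50], [5, -18]].
Characteristic polynomial det(A - λI) = λ^2 + 6λ + 34 = 0.
Eigenvalues λ = -3 ± 5i (complex conjugate pair).
For λ=-3+5i: an eigenvector is (-1,0) - i(-3,-1) = (-1 + 3i, 0 + i).
A real fundamental pair from Re and Im of e^((-3+5i)t)v: X_1 = e^(-3t)(cos(5t)·(-1,0) + sin(5t)·(-3,-1)), X_2 = e^(-3t)(sin(5t)·(-1,0) - cos(5t)·(-3,-1)).
General solution: c_1X_1 + c_2X_2.
Applying p(0)=4, q(0)=0 gives c_1=-4, c_2=0.

p(t) = 12e^(-3t)sin(5t) + 4e^(-3t)cos(5t), q(t) = 4e^(-3t)sin(5t)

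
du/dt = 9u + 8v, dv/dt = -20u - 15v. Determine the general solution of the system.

u(t) = -C_1e^(-3t)sin(4t) + C_1e^(-3t)cos(4t) + C_2e^(-3t)sin(4t) + C_2e^(-3t)cos(4t), v(t) = C_1e^(-3t)sin(4t) - 2C_1e^(-3t)cos(4t) - 2C_2e^(-3t)sin(4t) - C_2e^(-3t)cos(4t)

Coefficient matrix A = [[9, 8], [-20, -15]].
Characteristic polynomial det(A - λI) = λ^2 + 6λ + 25 = 0.
Eigenvalues λ = -3 ± 4i (complex conjugate pair).
For λ=-3+4i: an eigenvector is (1,-2) - i(-1,1) = (1 + i, -2 - i).
A real fundamental pair from Re and Im of e^((-3+4i)t)v: X_1 = e^(-3t)(cos(4t)·(1,-2) + sin(4t)·(-1,1)), X_2 = e^(-3t)(sin(4t)·(1,-2) - cos(4t)·(-1,1)).
General solution: C_1X_1 + C_2X_2.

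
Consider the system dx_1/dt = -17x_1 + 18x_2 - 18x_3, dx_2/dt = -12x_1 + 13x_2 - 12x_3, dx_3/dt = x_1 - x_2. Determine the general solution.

Coefficient matrix A = [[-17, 18, -18], [-12, 13, -12], [1, -1, 0]].
det(A - λI) = 0 gives eigenvalues λ = 1, -3, -2.
For λ=1: eigenvector (1,1,0).
For λ=-3: eigenvector (9,6,-1).
For λ=-2: eigenvector (-6,-4,1).
General solution: c_1e^(t)(1,1,0) + c_2e^(-3t)(9,6,-1) + c_3e^(-2t)(-6,-4,1).

x_1(t) = c_1e^(t) + 9c_2e^(-3t) - 6c_3e^(-2t), x_2(t) = c_1e^(t) + 6c_2e^(-3t) - 4c_3e^(-2t), x_3(t) = -c_2e^(-3t) + c_3e^(-2t)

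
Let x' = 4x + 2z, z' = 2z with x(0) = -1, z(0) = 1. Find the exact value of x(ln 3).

A = [[4,2],[0,2]]; eigenvalues λ = 4, 2.
Eigenvectors: (1,0) for λ=4, (-1,1) for λ=2.
From the initial condition, c_1 = 0, c_2 = 1.
x(ln 3) = (0)(3^4)(1) + (1)(3^2)(-1) = -9.

-9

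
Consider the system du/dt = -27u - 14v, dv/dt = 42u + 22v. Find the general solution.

Coefficient matrix A = [[-27, -14], [42, 22]].
Characteristic polynomial det(A - λI) = λ^2 + 5λ - 6 = 0.
Eigenvalues λ = -6, 1.
For λ=-6: (A-λI) row 1 is [-21, -14], so an eigenvector is (-2, 3).
For λ=1: (A-λI) row 1 is [-28, -14], so an eigenvector is (1, -2).
General solution: c_1e^(-6t)(-2,3) + c_2e^(t)(1,-2).

u(t) = -2c_1e^(-6t) + c_2e^(t), v(t) = 3c_1e^(-6t) - 2c_2e^(t)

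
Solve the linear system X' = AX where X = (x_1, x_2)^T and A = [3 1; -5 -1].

x_1(t) = C_1e^(t)cos(t) + C_2e^(t)sin(t), x_2(t) = -C_1e^(t)sin(t) - 2C_1e^(t)cos(t) - 2C_2e^(t)sin(t) + C_2e^(t)cos(t)

Coefficient matrix A = [[3, 1], [-5, -1]].
Characteristic polynomial det(A - λI) = λ^2 - 2λ + 2 = 0.
Eigenvalues λ = 1 ± i (complex conjugate pair).
For λ=1+i: an eigenvector is (1,-2) - i(0,-1) = (1, -2 + i).
A real fundamental pair from Re and Im of e^((1+i)t)v: X_1 = e^(t)(cos(t)·(1,-2) + sin(t)·(0,-1)), X_2 = e^(t)(sin(t)·(1,-2) - cos(t)·(0,-1)).
General solution: C_1X_1 + C_2X_2.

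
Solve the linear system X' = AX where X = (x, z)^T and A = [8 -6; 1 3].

Coefficient matrix A = [[8, -6], [1, 3]].
Characteristic polynomial det(A - λI) = λ^2 - 11λ + 30 = 0.
Eigenvalues λ = 5, 6.
For λ=5: (A-λI) row 1 is [3, -6], so an eigenvector is (-2, -1).
For λ=6: (A-λI) row 1 is [2, -6], so an eigenvector is (-3, -1).
General solution: K_1e^(5t)(-2,-1) + K_2e^(6t)(-3,-1).

x(t) = -2K_1e^(5t) - 3K_2e^(6t), z(t) = -K_1e^(5t) - K_2e^(6t)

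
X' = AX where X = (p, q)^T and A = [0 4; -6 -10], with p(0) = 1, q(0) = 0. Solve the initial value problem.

p(t) = 3e^(-4t) - 2e^(-6t), q(t) = -3e^(-4t) + 3e^(-6t)

Coefficient matrix A = [[0, 4], [-6, -10]].
Characteristic polynomial det(A - λI) = λ^2 + 10λ + 24 = 0.
Eigenvalues λ = -4, -6.
For λ=-4: (A-λI) row 1 is [4, 4], so an eigenvector is (1, -1).
For λ=-6: (A-λI) row 1 is [6, 4], so an eigenvector is (2, -3).
General solution: c_1e^(-4t)(1,-1) + c_2e^(-6t)(2,-3).
Applying p(0)=1, q(0)=0 gives c_1=3, c_2=-1.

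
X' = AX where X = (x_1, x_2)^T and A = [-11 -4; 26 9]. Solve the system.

Coefficient matrix A = [[-11, -4], [26, 9]].
Characteristic polynomial det(A - λI) = λ^2 + 2λ + 5 = 0.
Eigenvalues λ = -1 ± 2i (complex conjugate pair).
For λ=-1+2i: an eigenvector is (-1,3) - i(-1,2) = (-1 + i, 3 - 2i).
A real fundamental pair from Re and Im of e^((-1+2i)t)v: X_1 = e^(-t)(cos(2t)·(-1,3) + sin(2t)·(-1,2)), X_2 = e^(-t)(sin(2t)·(-1,3) - cos(2t)·(-1,2)).
General solution: C_1X_1 + C_2X_2.

x_1(t) = -C_1e^(-t)sin(2t) - C_1e^(-t)cos(2t) - C_2e^(-t)sin(2t) + C_2e^(-t)cos(2t), x_2(t) = 2C_1e^(-t)sin(2t) + 3C_1e^(-t)cos(2t) + 3C_2e^(-t)sin(2t) - 2C_2e^(-t)cos(2t)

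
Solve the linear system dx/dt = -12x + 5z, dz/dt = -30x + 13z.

Coefficient matrix A = [[-12, 5], [-30, 13]].
Characteristic polynomial det(A - λI) = λ^2 - λ - 6 = 0.
Eigenvalues λ = -2, 3.
For λ=-2: (A-λI) row 1 is [-10, 5], so an eigenvector is (1, 2).
For λ=3: (A-λI) row 1 is [-15, 5], so an eigenvector is (-1, -3).
General solution: K_1e^(-2t)(1,2) + K_2e^(3t)(-1,-3).

x(t) = K_1e^(-2t) - K_2e^(3t), z(t) = 2K_1e^(-2t) - 3K_2e^(3t)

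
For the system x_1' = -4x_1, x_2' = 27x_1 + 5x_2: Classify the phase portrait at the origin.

A = [[-4,0],[27,5]]; det(A-λI) = λ^2 - λ - 20.
λ = -4, 5: opposite signs.

saddle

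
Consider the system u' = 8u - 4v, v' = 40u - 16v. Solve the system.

Coefficient matrix A = [[8, -4], [40, -16]].
Characteristic polynomial det(A - λI) = λ^2 + 8λ + 32 = 0.
Eigenvalues λ = -4 ± 4i (complex conjugate pair).
For λ=-4+4i: an eigenvector is (0,-1) - i(1,3) = (0 - i, -1 - 3i).
A real fundamental pair from Re and Im of e^((-4+4i)t)v: X_1 = e^(-4t)(cos(4t)·(0,-1) + sin(4t)·(1,3)), X_2 = e^(-4t)(sin(4t)·(0,-1) - cos(4t)·(1,3)).
General solution: C_1X_1 + C_2X_2.

u(t) = C_1e^(-4t)sin(4t) - C_2e^(-4t)cos(4t), v(t) = 3C_1e^(-4t)sin(4t) - C_1e^(-4t)cos(4t) - C_2e^(-4t)sin(4t) - 3C_2e^(-4t)cos(4t)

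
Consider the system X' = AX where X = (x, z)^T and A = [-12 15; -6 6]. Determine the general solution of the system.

Coefficient matrix A = [[-12, 15], [-6, 6]].
Characteristic polynomial det(A - λI) = λ^2 + 6λ + 18 = 0.
Eigenvalues λ = -3 ± 3i (complex conjugate pair).
For λ=-3+3i: an eigenvector is (-1,-1) - i(-2,-1) = (-1 + 2i, -1 + i).
A real fundamental pair from Re and Im of e^((-3+3i)t)v: X_1 = e^(-3t)(cos(3t)·(-1,-1) + sin(3t)·(-2,-1)), X_2 = e^(-3t)(sin(3t)·(-1,-1) - cos(3t)·(-2,-1)).
General solution: K_1X_1 + K_2X_2.

x(t) = -2K_1e^(-3t)sin(3t) - K_1e^(-3t)cos(3t) - K_2e^(-3t)sin(3t) + 2K_2e^(-3t)cos(3t), z(t) = -K_1e^(-3t)sin(3t) - K_1e^(-3t)cos(3t) - K_2e^(-3t)sin(3t) + K_2e^(-3t)cos(3t)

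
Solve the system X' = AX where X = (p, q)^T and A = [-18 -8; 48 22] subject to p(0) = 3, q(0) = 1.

Coefficient matrix A = [[-18, -8], [48, 22]].
Characteristic polynomial det(A - λI) = λ^2 - 4λ - 12 = 0.
Eigenvalues λ = -2, 6.
For λ=-2: (A-λI) row 1 is [-16, -8], so an eigenvector is (-1, 2).
For λ=6: (A-λI) row 1 is [-24, -8], so an eigenvector is (-1, 3).
General solution: c_1e^(-2t)(-1,2) + c_2e^(6t)(-1,3).
Applying p(0)=3, q(0)=1 gives c_1=-10, c_2=7.

p(t) = -7e^(6t) + 10e^(-2t), q(t) = 21e^(6t) - 20e^(-2t)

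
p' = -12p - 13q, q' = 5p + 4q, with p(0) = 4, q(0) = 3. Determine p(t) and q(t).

Coefficient matrix A = [[-12, -13], [5, 4]].
Characteristic polynomial det(A - λI) = λ^2 + 8λ + 17 = 0.
Eigenvalues λ = -4 ± i (complex conjugate pair).
For λ=-4+i: an eigenvector is (3,-2) - i(2,-1) = (3 - 2i, -2 + i).
A real fundamental pair from Re and Im of e^((-4+i)t)v: X_1 = e^(-4t)(cos(t)·(3,-2) + sin(t)·(2,-1)), X_2 = e^(-4t)(sin(t)·(3,-2) - cos(t)·(2,-1)).
General solution: c_1X_1 + c_2X_2.
Applying p(0)=4, q(0)=3 gives c_1=-10, c_2=-17.

p(t) = -71e^(-4t)sin(t) + 4e^(-4t)cos(t), q(t) = 44e^(-4t)sin(t) + 3e^(-4t)cos(t)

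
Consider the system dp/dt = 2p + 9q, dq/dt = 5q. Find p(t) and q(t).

Coefficient matrix A = [[2, 9], [0, 5]].
Characteristic polynomial det(A - λI) = λ^2 - 7λ + 10 = 0.
Eigenvalues λ = 5, 2.
For λ=5: (A-λI) row 1 is [-3, 9], so an eigenvector is (3, 1).
For λ=2: (A-λI) row 1 is [0, 9], so an eigenvector is (1, 0).
General solution: C_1e^(5t)(3,1) + C_2e^(2t)(1,0).

p(t) = 3C_1e^(5t) + C_2e^(2t), q(t) = C_1e^(5t)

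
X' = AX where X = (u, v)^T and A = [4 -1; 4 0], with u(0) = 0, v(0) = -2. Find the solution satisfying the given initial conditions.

Coefficient matrix A = [[4, -1], [4, 0]].
Characteristic polynomial det(A - λI) = λ^2 - 4λ + 4 = 0.
Single eigenvalue λ = 2 with algebraic multiplicity 2.
Eigenvector v = (-1,-2); generalized eigenvector w with (A-λI)w=v is (0,1).
General solution: e^(2t)[c_1·v + c_2·(t·v + w)].
Applying u(0)=0, v(0)=-2 gives c_1=0, c_2=-2.

u(t) = 2te^(2t), v(t) = 4te^(2t) - 2e^(2t)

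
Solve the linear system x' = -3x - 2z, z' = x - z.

x(t) = -K_1e^(-2t)sin(t) - K_1e^(-2t)cos(t) - K_2e^(-2t)sin(t) + K_2e^(-2t)cos(t), z(t) = K_1e^(-2t)cos(t) + K_2e^(-2t)sin(t)

Coefficient matrix A = [[-3, -2], [1, -1]].
Characteristic polynomial det(A - λI) = λ^2 + 4λ + 5 = 0.
Eigenvalues λ = -2 ± i (complex conjugate pair).
For λ=-2+i: an eigenvector is (-1,1) - i(-1,0) = (-1 + i, 1).
A real fundamental pair from Re and Im of e^((-2+i)t)v: X_1 = e^(-2t)(cos(t)·(-1,1) + sin(t)·(-1,0)), X_2 = e^(-2t)(sin(t)·(-1,1) - cos(t)·(-1,0)).
General solution: K_1X_1 + K_2X_2.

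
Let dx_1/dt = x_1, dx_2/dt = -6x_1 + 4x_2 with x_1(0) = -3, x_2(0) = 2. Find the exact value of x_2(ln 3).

A = [[1,0],[-6,4]]; eigenvalues λ = 4, 1.
Eigenvectors: (0,1) for λ=4, (1,2) for λ=1.
From the initial condition, c_1 = 8, c_2 = -3.
x_2(ln 3) = (8)(3^4)(1) + (-3)(3^1)(2) = 630.

630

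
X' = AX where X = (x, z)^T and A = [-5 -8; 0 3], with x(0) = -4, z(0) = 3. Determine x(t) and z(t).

Coefficient matrix A = [[-5, -8], [0, 3]].
Characteristic polynomial det(A - λI) = λ^2 + 2λ - 15 = 0.
Eigenvalues λ = -5, 3.
For λ=-5: (A-λI) row 1 is [0, -8], so an eigenvector is (-1, 0).
For λ=3: (A-λI) row 1 is [-8, -8], so an eigenvector is (-1, 1).
General solution: C_1e^(-5t)(-1,0) + C_2e^(3t)(-1,1).
Applying x(0)=-4, z(0)=3 gives C_1=1, C_2=3.

x(t) = -3e^(3t) - e^(-5t), z(t) = 3e^(3t)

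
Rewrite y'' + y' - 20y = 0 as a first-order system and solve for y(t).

Let x_1 = y, x_2 = y'. Then x_1' = x_2 and x_2' = 20x_1 - x_2.
A = [[0,1],[20,-1]]; det(A-λI) = λ^2 + λ - 20.
Eigenvalues λ = 4, -5 with eigenvectors (1,4), (1,-5).

y(t) = K_1e^(4t) + K_2e^(-5t)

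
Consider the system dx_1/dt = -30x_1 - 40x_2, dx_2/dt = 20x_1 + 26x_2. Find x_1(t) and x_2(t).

x_1(t) = c_1e^(-2t)sin(4t) - 3c_1e^(-2t)cos(4t) - 3c_2e^(-2t)sin(4t) - c_2e^(-2t)cos(4t), x_2(t) = -c_1e^(-2t)sin(4t) + 2c_1e^(-2t)cos(4t) + 2c_2e^(-2t)sin(4t) + c_2e^(-2t)cos(4t)

Coefficient matrix A = [[-30, -40], [20, 26]].
Characteristic polynomial det(A - λI) = λ^2 + 4λ + 20 = 0.
Eigenvalues λ = -2 ± 4i (complex conjugate pair).
For λ=-2+4i: an eigenvector is (-3,2) - i(1,-1) = (-3 - i, 2 + i).
A real fundamental pair from Re and Im of e^((-2+4i)t)v: X_1 = e^(-2t)(cos(4t)·(-3,2) + sin(4t)·(1,-1)), X_2 = e^(-2t)(sin(4t)·(-3,2) - cos(4t)·(1,-1)).
General solution: c_1X_1 + c_2X_2.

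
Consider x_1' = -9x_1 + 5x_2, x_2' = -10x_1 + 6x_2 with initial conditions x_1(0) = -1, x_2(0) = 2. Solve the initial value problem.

Coefficient matrix A = [[-9, 5], [-10, 6]].
Characteristic polynomial det(A - λI) = λ^2 + 3λ - 4 = 0.
Eigenvalues λ = -4, 1.
For λ=-4: (A-λI) row 1 is [-5, 5], so an eigenvector is (1, 1).
For λ=1: (A-λI) row 1 is [-10, 5], so an eigenvector is (1, 2).
General solution: c_1e^(-4t)(1,1) + c_2e^(t)(1,2).
Applying x_1(0)=-1, x_2(0)=2 gives c_1=-4, c_2=3.

x_1(t) = 3e^(t) - 4e^(-4t), x_2(t) = 6e^(t) - 4e^(-4t)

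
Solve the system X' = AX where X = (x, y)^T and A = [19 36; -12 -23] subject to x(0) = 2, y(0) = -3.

x(t) = -10e^(t) + 12e^(-5t), y(t) = 5e^(t) - 8e^(-5t)

Coefficient matrix A = [[19, 36], [-12, -23]].
Characteristic polynomial det(A - λI) = λ^2 + 4λ - 5 = 0.
Eigenvalues λ = -5, 1.
For λ=-5: (A-λI) row 1 is [24, 36], so an eigenvector is (3, -2).
For λ=1: (A-λI) row 1 is [18, 36], so an eigenvector is (-2, 1).
General solution: c_1e^(-5t)(3,-2) + c_2e^(t)(-2,1).
Applying x(0)=2, y(0)=-3 gives c_1=4, c_2=5.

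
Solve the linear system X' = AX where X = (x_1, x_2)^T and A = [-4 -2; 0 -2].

Coefficient matrix A = [[-4, -2], [0, -2]].
Characteristic polynomial det(A - λI) = λ^2 + 6λ + 8 = 0.
Eigenvalues λ = -4, -2.
For λ=-4: (A-λI) row 1 is [0, -2], so an eigenvector is (-1, 0).
For λ=-2: (A-λI) row 1 is [-2, -2], so an eigenvector is (1, -1).
General solution: c_1e^(-4t)(-1,0) + c_2e^(-2t)(1,-1).

x_1(t) = -c_1e^(-4t) + c_2e^(-2t), x_2(t) = -c_2e^(-2t)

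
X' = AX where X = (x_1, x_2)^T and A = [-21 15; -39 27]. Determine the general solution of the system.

Coefficient matrix A = [[-21, 15], [-39, 27]].
Characteristic polynomial det(A - λI) = λ^2 - 6λ + 18 = 0.
Eigenvalues λ = 3 ± 3i (complex conjugate pair).
For λ=3+3i: an eigenvector is (2,3) - i(-1,-2) = (2 + i, 3 + 2i).
A real fundamental pair from Re and Im of e^((3+3i)t)v: X_1 = e^(3t)(cos(3t)·(2,3) + sin(3t)·(-1,-2)), X_2 = e^(3t)(sin(3t)·(2,3) - cos(3t)·(-1,-2)).
General solution: K_1X_1 + K_2X_2.

x_1(t) = -K_1e^(3t)sin(3t) + 2K_1e^(3t)cos(3t) + 2K_2e^(3t)sin(3t) + K_2e^(3t)cos(3t), x_2(t) = -2K_1e^(3t)sin(3t) + 3K_1e^(3t)cos(3t) + 3K_2e^(3t)sin(3t) + 2K_2e^(3t)cos(3t)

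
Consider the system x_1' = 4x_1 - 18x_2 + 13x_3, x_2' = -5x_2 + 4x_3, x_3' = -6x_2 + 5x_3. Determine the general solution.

x_1(t) = c_1e^(4t) - c_2e^(t) + c_3e^(-t), x_2(t) = 2c_2e^(t) + c_3e^(-t), x_3(t) = 3c_2e^(t) + c_3e^(-t)

Coefficient matrix A = [[4, -18, 13], [0, -5, 4], [0, -6, 5]].
det(A - λI) = 0 gives eigenvalues λ = 4, 1, -1.
For λ=4: eigenvector (1,0,0).
For λ=1: eigenvector (-1,2,3).
For λ=-1: eigenvector (1,1,1).
General solution: c_1e^(4t)(1,0,0) + c_2e^(t)(-1,2,3) + c_3e^(-t)(1,1,1).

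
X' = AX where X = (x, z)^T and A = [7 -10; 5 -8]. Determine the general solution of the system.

x(t) = -K_1e^(-3t) - 2K_2e^(2t), z(t) = -K_1e^(-3t) - K_2e^(2t)

Coefficient matrix A = [[7, -10], [5, -8]].
Characteristic polynomial det(A - λI) = λ^2 + λ - 6 = 0.
Eigenvalues λ = -3, 2.
For λ=-3: (A-λI) row 1 is [10, -10], so an eigenvector is (-1, -1).
For λ=2: (A-λI) row 1 is [5, -10], so an eigenvector is (-2, -1).
General solution: K_1e^(-3t)(-1,-1) + K_2e^(2t)(-2,-1).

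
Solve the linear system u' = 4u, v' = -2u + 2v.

u(t) = -C_1e^(4t), v(t) = C_1e^(4t) + C_2e^(2t)

Coefficient matrix A = [[4, 0], [-2, 2]].
Characteristic polynomial det(A - λI) = λ^2 - 6λ + 8 = 0.
Eigenvalues λ = 4, 2.
For λ=4: (A-λI) row 2 is [-2, -2], so an eigenvector is (-1, 1).
For λ=2: (A-λI) row 1 is [2, 0], so an eigenvector is (0, 1).
General solution: C_1e^(4t)(-1,1) + C_2e^(2t)(0,1).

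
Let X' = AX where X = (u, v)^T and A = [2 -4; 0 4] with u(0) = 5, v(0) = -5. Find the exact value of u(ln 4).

A = [[2,-4],[0,4]]; eigenvalues λ = 4, 2.
Eigenvectors: (-2,1) for λ=4, (-1,0) for λ=2.
From the initial condition, c_1 = -5, c_2 = 5.
u(ln 4) = (-5)(4^4)(-2) + (5)(4^2)(-1) = 2480.

2480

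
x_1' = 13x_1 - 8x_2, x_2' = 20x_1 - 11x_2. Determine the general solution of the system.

Coefficient matrix A = [[13, -8], [20, -11]].
Characteristic polynomial det(A - λI) = λ^2 - 2λ + 17 = 0.
Eigenvalues λ = 1 ± 4i (complex conjugate pair).
For λ=1+4i: an eigenvector is (-1,-1) - i(-1,-2) = (-1 + i, -1 + 2i).
A real fundamental pair from Re and Im of e^((1+4i)t)v: X_1 = e^(t)(cos(4t)·(-1,-1) + sin(4t)·(-1,-2)), X_2 = e^(t)(sin(4t)·(-1,-1) - cos(4t)·(-1,-2)).
General solution: K_1X_1 + K_2X_2.

x_1(t) = -K_1e^(t)sin(4t) - K_1e^(t)cos(4t) - K_2e^(t)sin(4t) + K_2e^(t)cos(4t), x_2(t) = -2K_1e^(t)sin(4t) - K_1e^(t)cos(4t) - K_2e^(t)sin(4t) + 2K_2e^(t)cos(4t)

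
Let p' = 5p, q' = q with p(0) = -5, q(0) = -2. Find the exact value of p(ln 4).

-5120

A = [[5,0],[0,1]]; eigenvalues λ = 1, 5.
Eigenvectors: (0,1) for λ=1, (-1,0) for λ=5.
From the initial condition, c_1 = -2, c_2 = 5.
p(ln 4) = (-2)(4^1)(0) + (5)(4^5)(-1) = -5120.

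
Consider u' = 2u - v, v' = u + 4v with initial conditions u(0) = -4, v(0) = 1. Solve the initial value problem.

u(t) = 3te^(3t) - 4e^(3t), v(t) = -3te^(3t) + e^(3t)

Coefficient matrix A = [[2, -1], [1, 4]].
Characteristic polynomial det(A - λI) = λ^2 - 6λ + 9 = 0.
Single eigenvalue λ = 3 with algebraic multiplicity 2.
Eigenvector v = (-1,1); generalized eigenvector w with (A-λI)w=v is (2,-1).
General solution: e^(3t)[C_1·v + C_2·(t·v + w)].
Applying u(0)=-4, v(0)=1 gives C_1=-2, C_2=-3.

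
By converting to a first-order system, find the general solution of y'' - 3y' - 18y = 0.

y(t) = C_1e^(6t) + C_2e^(-3t)

Let x_1 = y, x_2 = y'. Then x_1' = x_2 and x_2' = 18x_1 + 3x_2.
A = [[0,1],[18,3]]; det(A-λI) = λ^2 - 3λ - 18.
Eigenvalues λ = 6, -3 with eigenvectors (1,6), (1,-3).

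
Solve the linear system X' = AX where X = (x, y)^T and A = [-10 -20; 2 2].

Coefficient matrix A = [[-10, -20], [2, 2]].
Characteristic polynomial det(A - λI) = λ^2 + 8λ + 20 = 0.
Eigenvalues λ = -4 ± 2i (complex conjugate pair).
For λ=-4+2i: an eigenvector is (1,0) - i(-3,1) = (1 + 3i, 0 - i).
A real fundamental pair from Re and Im of e^((-4+2i)t)v: X_1 = e^(-4t)(cos(2t)·(1,0) + sin(2t)·(-3,1)), X_2 = e^(-4t)(sin(2t)·(1,0) - cos(2t)·(-3,1)).
General solution: C_1X_1 + C_2X_2.

x(t) = -3C_1e^(-4t)sin(2t) + C_1e^(-4t)cos(2t) + C_2e^(-4t)sin(2t) + 3C_2e^(-4t)cos(2t), y(t) = C_1e^(-4t)sin(2t) - C_2e^(-4t)cos(2t)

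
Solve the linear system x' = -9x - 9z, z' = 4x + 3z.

Coefficient matrix A = [[-9, -9], [4, 3]].
Characteristic polynomial det(A - λI) = λ^2 + 6λ + 9 = 0.
Single eigenvalue λ = -3 with algebraic multiplicity 2.
Eigenvector v = (3,-2); generalized eigenvector w with (A-λI)w=v is (-2,1).
General solution: e^(-3t)[K_1·v + K_2·(t·v + w)].

x(t) = 3K_1e^(-3t) + 3K_2te^(-3t) - 2K_2e^(-3t), z(t) = -2K_1e^(-3t) - 2K_2te^(-3t) + K_2e^(-3t)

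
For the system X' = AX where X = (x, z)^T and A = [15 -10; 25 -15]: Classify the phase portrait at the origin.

center

A = [[15,-10],[25,-15]]; det(A-λI) = λ^2 + 25.
λ = 0 ± 5i: zero real part.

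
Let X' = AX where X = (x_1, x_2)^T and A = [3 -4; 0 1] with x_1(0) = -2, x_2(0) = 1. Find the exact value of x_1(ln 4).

-248

A = [[3,-4],[0,1]]; eigenvalues λ = 3, 1.
Eigenvectors: (1,0) for λ=3, (2,1) for λ=1.
From the initial condition, c_1 = -4, c_2 = 1.
x_1(ln 4) = (-4)(4^3)(1) + (1)(4^1)(2) = -248.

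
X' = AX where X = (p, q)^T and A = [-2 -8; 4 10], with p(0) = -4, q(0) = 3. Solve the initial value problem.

p(t) = -2e^(6t) - 2e^(2t), q(t) = 2e^(6t) + e^(2t)

Coefficient matrix A = [[-2, -8], [4, 10]].
Characteristic polynomial det(A - λI) = λ^2 - 8λ + 12 = 0.
Eigenvalues λ = 6, 2.
For λ=6: (A-λI) row 1 is [-8, -8], so an eigenvector is (1, -1).
For λ=2: (A-λI) row 1 is [-4, -8], so an eigenvector is (-2, 1).
General solution: C_1e^(6t)(1,-1) + C_2e^(2t)(-2,1).
Applying p(0)=-4, q(0)=3 gives C_1=-2, C_2=1.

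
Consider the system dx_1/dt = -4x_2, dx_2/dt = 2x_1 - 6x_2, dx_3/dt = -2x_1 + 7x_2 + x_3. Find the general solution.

x_1(t) = 2C_2e^(-2t) - C_3e^(-4t), x_2(t) = C_2e^(-2t) - C_3e^(-4t), x_3(t) = C_1e^(t) - C_2e^(-2t) + C_3e^(-4t)

Coefficient matrix A = [[0, -4, 0], [2, -6, 0], [-2, 7, 1]].
det(A - λI) = 0 gives eigenvalues λ = 1, -2, -4.
For λ=1: eigenvector (0,0,1).
For λ=-2: eigenvector (2,1,-1).
For λ=-4: eigenvector (-1,-1,1).
General solution: C_1e^(t)(0,0,1) + C_2e^(-2t)(2,1,-1) + C_3e^(-4t)(-1,-1,1).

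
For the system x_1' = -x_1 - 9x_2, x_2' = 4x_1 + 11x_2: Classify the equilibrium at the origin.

A = [[-1,-9],[4,11]]; det(A-λI) = λ^2 - 10λ + 25.
repeated λ = 5 with a single eigenvector.

unstable improper node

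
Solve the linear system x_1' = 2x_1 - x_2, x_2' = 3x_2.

Coefficient matrix A = [[2, -1], [0, 3]].
Characteristic polynomial det(A - λI) = λ^2 - 5λ + 6 = 0.
Eigenvalues λ = 3, 2.
For λ=3: (A-λI) row 1 is [-1, -1], so an eigenvector is (1, -1).
For λ=2: (A-λI) row 1 is [0, -1], so an eigenvector is (-1, 0).
General solution: c_1e^(3t)(1,-1) + c_2e^(2t)(-1,0).

x_1(t) = c_1e^(3t) - c_2e^(2t), x_2(t) = -c_1e^(3t)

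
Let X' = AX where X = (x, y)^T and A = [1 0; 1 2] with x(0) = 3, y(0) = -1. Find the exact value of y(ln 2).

A = [[1,0],[1,2]]; eigenvalues λ = 2, 1.
Eigenvectors: (0,1) for λ=2, (1,-1) for λ=1.
From the initial condition, c_1 = 2, c_2 = 3.
y(ln 2) = (2)(2^2)(1) + (3)(2^1)(-1) = 2.

2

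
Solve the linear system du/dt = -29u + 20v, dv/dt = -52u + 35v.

Coefficient matrix A = [[-29, 20], [-52, 35]].
Characteristic polynomial det(A - λI) = λ^2 - 6λ + 25 = 0.
Eigenvalues λ = 3 ± 4i (complex conjugate pair).
For λ=3+4i: an eigenvector is (1,2) - i(2,3) = (1 - 2i, 2 - 3i).
A real fundamental pair from Re and Im of e^((3+4i)t)v: X_1 = e^(3t)(cos(4t)·(1,2) + sin(4t)·(2,3)), X_2 = e^(3t)(sin(4t)·(1,2) - cos(4t)·(2,3)).
General solution: c_1X_1 + c_2X_2.

u(t) = 2c_1e^(3t)sin(4t) + c_1e^(3t)cos(4t) + c_2e^(3t)sin(4t) - 2c_2e^(3t)cos(4t), v(t) = 3c_1e^(3t)sin(4t) + 2c_1e^(3t)cos(4t) + 2c_2e^(3t)sin(4t) - 3c_2e^(3t)cos(4t)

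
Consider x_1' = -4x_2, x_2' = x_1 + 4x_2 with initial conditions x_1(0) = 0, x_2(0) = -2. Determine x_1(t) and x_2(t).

Coefficient matrix A = [[0, -4], [1, 4]].
Characteristic polynomial det(A - λI) = λ^2 - 4λ + 4 = 0.
Single eigenvalue λ = 2 with algebraic multiplicity 2.
Eigenvector v = (2,-1); generalized eigenvector w with (A-λI)w=v is (1,-1).
General solution: e^(2t)[K_1·v + K_2·(t·v + w)].
Applying x_1(0)=0, x_2(0)=-2 gives K_1=-2, K_2=4.

x_1(t) = 8te^(2t), x_2(t) = -4te^(2t) - 2e^(2t)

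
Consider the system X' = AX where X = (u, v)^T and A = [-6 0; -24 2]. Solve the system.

u(t) = c_1e^(-6t), v(t) = 3c_1e^(-6t) + c_2e^(2t)

Coefficient matrix A = [[-6, 0], [-24, 2]].
Characteristic polynomial det(A - λI) = λ^2 + 4λ - 12 = 0.
Eigenvalues λ = -6, 2.
For λ=-6: (A-λI) row 2 is [-24, 8], so an eigenvector is (1, 3).
For λ=2: (A-λI) row 1 is [-8, 0], so an eigenvector is (0, 1).
General solution: c_1e^(-6t)(1,3) + c_2e^(2t)(0,1).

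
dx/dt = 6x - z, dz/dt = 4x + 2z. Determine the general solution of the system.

x(t) = -C_1e^(4t) - C_2te^(4t), z(t) = -2C_1e^(4t) - 2C_2te^(4t) + C_2e^(4t)

Coefficient matrix A = [[6, -1], [4, 2]].
Characteristic polynomial det(A - λI) = λ^2 - 8λ + 16 = 0.
Single eigenvalue λ = 4 with algebraic multiplicity 2.
Eigenvector v = (-1,-2); generalized eigenvector w with (A-λI)w=v is (0,1).
General solution: e^(4t)[C_1·v + C_2·(t·v + w)].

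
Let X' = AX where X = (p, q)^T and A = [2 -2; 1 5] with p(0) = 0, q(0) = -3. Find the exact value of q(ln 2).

-72

A = [[2,-2],[1,5]]; eigenvalues λ = 4, 3.
Eigenvectors: (1,-1) for λ=4, (2,-1) for λ=3.
From the initial condition, c_1 = 6, c_2 = -3.
q(ln 2) = (6)(2^4)(-1) + (-3)(2^3)(-1) = -72.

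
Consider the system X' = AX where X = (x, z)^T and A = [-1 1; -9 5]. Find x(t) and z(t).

Coefficient matrix A = [[-1, 1], [-9, 5]].
Characteristic polynomial det(A - λI) = λ^2 - 4λ + 4 = 0.
Single eigenvalue λ = 2 with algebraic multiplicity 2.
Eigenvector v = (-1,-3); generalized eigenvector w with (A-λI)w=v is (1,2).
General solution: e^(2t)[c_1·v + c_2·(t·v + w)].

x(t) = -c_1e^(2t) - c_2te^(2t) + c_2e^(2t), z(t) = -3c_1e^(2t) - 3c_2te^(2t) + 2c_2e^(2t)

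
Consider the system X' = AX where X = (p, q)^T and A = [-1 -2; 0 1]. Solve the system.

Coefficient matrix A = [[-1, -2], [0, 1]].
Characteristic polynomial det(A - λI) = λ^2 - 1 = 0.
Eigenvalues λ = 1, -1.
For λ=1: (A-λI) row 1 is [-2, -2], so an eigenvector is (-1, 1).
For λ=-1: (A-λI) row 1 is [0, -2], so an eigenvector is (-1, 0).
General solution: K_1e^(t)(-1,1) + K_2e^(-t)(-1,0).

p(t) = -K_1e^(t) - K_2e^(-t), q(t) = K_1e^(t)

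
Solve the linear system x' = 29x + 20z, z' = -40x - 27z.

x(t) = 2c_1e^(t)sin(4t) + c_1e^(t)cos(4t) + c_2e^(t)sin(4t) - 2c_2e^(t)cos(4t), z(t) = -3c_1e^(t)sin(4t) - c_1e^(t)cos(4t) - c_2e^(t)sin(4t) + 3c_2e^(t)cos(4t)

Coefficient matrix A = [[29, 20], [-40, -27]].
Characteristic polynomial det(A - λI) = λ^2 - 2λ + 17 = 0.
Eigenvalues λ = 1 ± 4i (complex conjugate pair).
For λ=1+4i: an eigenvector is (1,-1) - i(2,-3) = (1 - 2i, -1 + 3i).
A real fundamental pair from Re and Im of e^((1+4i)t)v: X_1 = e^(t)(cos(4t)·(1,-1) + sin(4t)·(2,-3)), X_2 = e^(t)(sin(4t)·(1,-1) - cos(4t)·(2,-3)).
General solution: c_1X_1 + c_2X_2.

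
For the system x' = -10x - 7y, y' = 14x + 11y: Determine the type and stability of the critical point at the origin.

A = [[-10,-7],[14,11]]; det(A-λI) = λ^2 - λ - 12.
λ = -3, 4: opposite signs.

saddle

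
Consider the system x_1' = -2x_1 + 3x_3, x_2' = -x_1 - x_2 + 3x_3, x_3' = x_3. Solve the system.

x_1(t) = c_2e^(-2t) + c_3e^(t), x_2(t) = -c_1e^(-t) + c_2e^(-2t) + c_3e^(t), x_3(t) = c_3e^(t)

Coefficient matrix A = [[-2, 0, 3], [-1, -1, 3], [0, 0, 1]].
det(A - λI) = 0 gives eigenvalues λ = -1, -2, 1.
For λ=-1: eigenvector (0,-1,0).
For λ=-2: eigenvector (1,1,0).
For λ=1: eigenvector (1,1,1).
General solution: c_1e^(-t)(0,-1,0) + c_2e^(-2t)(1,1,0) + c_3e^(t)(1,1,1).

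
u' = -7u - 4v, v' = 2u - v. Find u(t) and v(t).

u(t) = -2c_1e^(-5t) + c_2e^(-3t), v(t) = c_1e^(-5t) - c_2e^(-3t)

Coefficient matrix A = [[-7, -4], [2, -1]].
Characteristic polynomial det(A - λI) = λ^2 + 8λ + 15 = 0.
Eigenvalues λ = -5, -3.
For λ=-5: (A-λI) row 1 is [-2, -4], so an eigenvector is (-2, 1).
For λ=-3: (A-λI) row 1 is [-4, -4], so an eigenvector is (1, -1).
General solution: c_1e^(-5t)(-2,1) + c_2e^(-3t)(1,-1).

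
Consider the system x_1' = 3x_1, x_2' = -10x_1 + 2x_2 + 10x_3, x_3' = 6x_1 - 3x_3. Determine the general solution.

x_1(t) = -c_1e^(3t), x_2(t) = c_2e^(2t) + 2c_3e^(-3t), x_3(t) = -c_1e^(3t) - c_3e^(-3t)

Coefficient matrix A = [[3, 0, 0], [-10, 2, 10], [6, 0, -3]].
det(A - λI) = 0 gives eigenvalues λ = 3, 2, -3.
For λ=3: eigenvector (-1,0,-1).
For λ=2: eigenvector (0,1,0).
For λ=-3: eigenvector (0,2,-1).
General solution: c_1e^(3t)(-1,0,-1) + c_2e^(2t)(0,1,0) + c_3e^(-3t)(0,2,-1).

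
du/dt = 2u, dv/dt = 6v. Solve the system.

u(t) = -c_2e^(2t), v(t) = c_1e^(6t)

Coefficient matrix A = [[2, 0], [0, 6]].
Characteristic polynomial det(A - λI) = λ^2 - 8λ + 12 = 0.
Eigenvalues λ = 6, 2.
For λ=6: (A-λI) row 1 is [-4, 0], so an eigenvector is (0, 1).
For λ=2: (A-λI) row 2 is [0, 4], so an eigenvector is (-1, 0).
General solution: c_1e^(6t)(0,1) + c_2e^(2t)(-1,0).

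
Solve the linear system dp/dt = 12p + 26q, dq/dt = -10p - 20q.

p(t) = 2K_1e^(-4t)sin(2t) - 3K_1e^(-4t)cos(2t) - 3K_2e^(-4t)sin(2t) - 2K_2e^(-4t)cos(2t), q(t) = -K_1e^(-4t)sin(2t) + 2K_1e^(-4t)cos(2t) + 2K_2e^(-4t)sin(2t) + K_2e^(-4t)cos(2t)

Coefficient matrix A = [[12, 26], [-10, -20]].
Characteristic polynomial det(A - λI) = λ^2 + 8λ + 20 = 0.
Eigenvalues λ = -4 ± 2i (complex conjugate pair).
For λ=-4+2i: an eigenvector is (-3,2) - i(2,-1) = (-3 - 2i, 2 + i).
A real fundamental pair from Re and Im of e^((-4+2i)t)v: X_1 = e^(-4t)(cos(2t)·(-3,2) + sin(2t)·(2,-1)), X_2 = e^(-4t)(sin(2t)·(-3,2) - cos(2t)·(2,-1)).
General solution: K_1X_1 + K_2X_2.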